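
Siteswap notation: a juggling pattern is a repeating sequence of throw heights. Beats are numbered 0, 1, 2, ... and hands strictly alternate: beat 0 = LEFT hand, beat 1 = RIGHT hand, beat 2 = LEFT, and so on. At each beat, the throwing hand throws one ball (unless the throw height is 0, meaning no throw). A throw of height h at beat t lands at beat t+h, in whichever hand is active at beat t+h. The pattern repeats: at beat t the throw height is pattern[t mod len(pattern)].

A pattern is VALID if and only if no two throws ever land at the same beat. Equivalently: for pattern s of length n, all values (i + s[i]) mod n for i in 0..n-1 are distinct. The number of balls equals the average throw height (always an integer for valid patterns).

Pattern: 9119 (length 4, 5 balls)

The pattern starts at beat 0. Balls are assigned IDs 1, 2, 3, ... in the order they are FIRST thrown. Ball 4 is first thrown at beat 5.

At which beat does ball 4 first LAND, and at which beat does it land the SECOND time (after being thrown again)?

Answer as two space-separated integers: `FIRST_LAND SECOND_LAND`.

Beat 0 (L): throw ball1 h=9 -> lands@9:R; in-air after throw: [b1@9:R]
Beat 1 (R): throw ball2 h=1 -> lands@2:L; in-air after throw: [b2@2:L b1@9:R]
Beat 2 (L): throw ball2 h=1 -> lands@3:R; in-air after throw: [b2@3:R b1@9:R]
Beat 3 (R): throw ball2 h=9 -> lands@12:L; in-air after throw: [b1@9:R b2@12:L]
Beat 4 (L): throw ball3 h=9 -> lands@13:R; in-air after throw: [b1@9:R b2@12:L b3@13:R]
Beat 5 (R): throw ball4 h=1 -> lands@6:L; in-air after throw: [b4@6:L b1@9:R b2@12:L b3@13:R]
Beat 6 (L): throw ball4 h=1 -> lands@7:R; in-air after throw: [b4@7:R b1@9:R b2@12:L b3@13:R]
Beat 7 (R): throw ball4 h=9 -> lands@16:L; in-air after throw: [b1@9:R b2@12:L b3@13:R b4@16:L]
Ball 4: thrown@5 h=1 -> first land @6; rethrown@6 h=1 -> second land @7

Answer: 6 7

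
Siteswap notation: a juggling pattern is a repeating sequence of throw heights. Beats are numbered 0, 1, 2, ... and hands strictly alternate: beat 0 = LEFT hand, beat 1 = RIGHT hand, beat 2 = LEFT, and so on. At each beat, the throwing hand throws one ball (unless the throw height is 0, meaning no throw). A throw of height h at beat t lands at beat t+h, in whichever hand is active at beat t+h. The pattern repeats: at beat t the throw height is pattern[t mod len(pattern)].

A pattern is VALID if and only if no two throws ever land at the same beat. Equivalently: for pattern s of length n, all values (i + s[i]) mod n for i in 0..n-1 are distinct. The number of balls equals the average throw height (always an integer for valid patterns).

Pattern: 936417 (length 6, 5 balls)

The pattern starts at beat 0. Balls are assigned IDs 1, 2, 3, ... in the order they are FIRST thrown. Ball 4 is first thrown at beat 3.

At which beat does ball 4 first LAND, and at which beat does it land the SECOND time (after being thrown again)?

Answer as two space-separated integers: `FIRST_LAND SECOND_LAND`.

Answer: 7 10

Derivation:
Beat 0 (L): throw ball1 h=9 -> lands@9:R; in-air after throw: [b1@9:R]
Beat 1 (R): throw ball2 h=3 -> lands@4:L; in-air after throw: [b2@4:L b1@9:R]
Beat 2 (L): throw ball3 h=6 -> lands@8:L; in-air after throw: [b2@4:L b3@8:L b1@9:R]
Beat 3 (R): throw ball4 h=4 -> lands@7:R; in-air after throw: [b2@4:L b4@7:R b3@8:L b1@9:R]
Beat 4 (L): throw ball2 h=1 -> lands@5:R; in-air after throw: [b2@5:R b4@7:R b3@8:L b1@9:R]
Beat 5 (R): throw ball2 h=7 -> lands@12:L; in-air after throw: [b4@7:R b3@8:L b1@9:R b2@12:L]
Beat 6 (L): throw ball5 h=9 -> lands@15:R; in-air after throw: [b4@7:R b3@8:L b1@9:R b2@12:L b5@15:R]
Beat 7 (R): throw ball4 h=3 -> lands@10:L; in-air after throw: [b3@8:L b1@9:R b4@10:L b2@12:L b5@15:R]
Beat 8 (L): throw ball3 h=6 -> lands@14:L; in-air after throw: [b1@9:R b4@10:L b2@12:L b3@14:L b5@15:R]
Beat 9 (R): throw ball1 h=4 -> lands@13:R; in-air after throw: [b4@10:L b2@12:L b1@13:R b3@14:L b5@15:R]
Beat 10 (L): throw ball4 h=1 -> lands@11:R; in-air after throw: [b4@11:R b2@12:L b1@13:R b3@14:L b5@15:R]
Ball 4: thrown@3 h=4 -> first land @7; rethrown@7 h=3 -> second land @10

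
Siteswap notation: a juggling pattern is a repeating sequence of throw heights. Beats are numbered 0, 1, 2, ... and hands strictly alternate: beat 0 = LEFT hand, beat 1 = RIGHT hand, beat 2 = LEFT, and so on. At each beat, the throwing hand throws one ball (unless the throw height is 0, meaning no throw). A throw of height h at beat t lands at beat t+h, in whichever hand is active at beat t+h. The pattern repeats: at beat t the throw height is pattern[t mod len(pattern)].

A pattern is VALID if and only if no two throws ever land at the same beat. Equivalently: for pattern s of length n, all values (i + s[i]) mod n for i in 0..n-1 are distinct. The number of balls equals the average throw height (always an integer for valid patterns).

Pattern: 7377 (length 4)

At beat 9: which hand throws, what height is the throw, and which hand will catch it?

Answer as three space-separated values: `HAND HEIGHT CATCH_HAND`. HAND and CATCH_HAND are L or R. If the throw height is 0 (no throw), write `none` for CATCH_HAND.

Answer: R 3 L

Derivation:
Beat 9: 9 mod 2 = 1, so hand = R
Throw height = pattern[9 mod 4] = pattern[1] = 3
Lands at beat 9+3=12, 12 mod 2 = 0, so catch hand = L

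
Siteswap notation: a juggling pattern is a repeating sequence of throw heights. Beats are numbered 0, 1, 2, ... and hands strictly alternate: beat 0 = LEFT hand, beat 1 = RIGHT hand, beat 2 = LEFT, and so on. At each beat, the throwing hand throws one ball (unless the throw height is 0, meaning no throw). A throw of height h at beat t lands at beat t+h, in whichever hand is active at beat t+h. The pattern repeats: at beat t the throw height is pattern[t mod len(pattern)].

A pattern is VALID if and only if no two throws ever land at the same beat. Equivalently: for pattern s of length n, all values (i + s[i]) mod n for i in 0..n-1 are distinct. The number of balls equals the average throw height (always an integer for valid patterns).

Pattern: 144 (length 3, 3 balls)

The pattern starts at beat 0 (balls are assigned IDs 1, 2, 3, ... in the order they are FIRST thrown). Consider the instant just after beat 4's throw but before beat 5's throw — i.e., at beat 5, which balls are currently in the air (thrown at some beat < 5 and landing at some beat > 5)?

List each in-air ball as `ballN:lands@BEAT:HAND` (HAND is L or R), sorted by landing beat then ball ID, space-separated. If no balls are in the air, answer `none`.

Beat 0 (L): throw ball1 h=1 -> lands@1:R; in-air after throw: [b1@1:R]
Beat 1 (R): throw ball1 h=4 -> lands@5:R; in-air after throw: [b1@5:R]
Beat 2 (L): throw ball2 h=4 -> lands@6:L; in-air after throw: [b1@5:R b2@6:L]
Beat 3 (R): throw ball3 h=1 -> lands@4:L; in-air after throw: [b3@4:L b1@5:R b2@6:L]
Beat 4 (L): throw ball3 h=4 -> lands@8:L; in-air after throw: [b1@5:R b2@6:L b3@8:L]
Beat 5 (R): throw ball1 h=4 -> lands@9:R; in-air after throw: [b2@6:L b3@8:L b1@9:R]

Answer: ball2:lands@6:L ball3:lands@8:L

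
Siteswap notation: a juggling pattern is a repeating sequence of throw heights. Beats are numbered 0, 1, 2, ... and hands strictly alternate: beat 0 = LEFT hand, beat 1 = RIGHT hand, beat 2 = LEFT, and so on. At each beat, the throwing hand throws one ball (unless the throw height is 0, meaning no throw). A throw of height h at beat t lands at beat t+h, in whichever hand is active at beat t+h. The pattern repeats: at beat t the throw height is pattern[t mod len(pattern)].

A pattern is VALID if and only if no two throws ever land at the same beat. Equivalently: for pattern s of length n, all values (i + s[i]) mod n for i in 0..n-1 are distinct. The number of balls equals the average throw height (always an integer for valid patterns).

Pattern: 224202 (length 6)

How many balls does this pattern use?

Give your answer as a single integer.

Answer: 2

Derivation:
Pattern = [2, 2, 4, 2, 0, 2], length n = 6
  position 0: throw height = 2, running sum = 2
  position 1: throw height = 2, running sum = 4
  position 2: throw height = 4, running sum = 8
  position 3: throw height = 2, running sum = 10
  position 4: throw height = 0, running sum = 10
  position 5: throw height = 2, running sum = 12
Total sum = 12; balls = sum / n = 12 / 6 = 2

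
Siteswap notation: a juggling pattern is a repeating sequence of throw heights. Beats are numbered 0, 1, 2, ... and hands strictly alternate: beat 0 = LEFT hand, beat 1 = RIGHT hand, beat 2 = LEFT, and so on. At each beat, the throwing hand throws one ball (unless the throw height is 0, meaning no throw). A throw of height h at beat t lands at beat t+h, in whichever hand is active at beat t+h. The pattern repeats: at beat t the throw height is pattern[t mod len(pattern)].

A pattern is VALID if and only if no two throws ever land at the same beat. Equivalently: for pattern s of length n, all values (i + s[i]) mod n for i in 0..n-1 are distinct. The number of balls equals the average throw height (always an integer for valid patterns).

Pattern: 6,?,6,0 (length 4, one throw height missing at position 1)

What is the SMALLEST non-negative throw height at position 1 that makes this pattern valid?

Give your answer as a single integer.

i=0: (0 + 6) mod 4 = 2
i=1: s[i]=? (unknown)
i=2: (2 + 6) mod 4 = 0
i=3: (3 + 0) mod 4 = 3
Known residues: [0, 2, 3]; need a permutation of 0..3, so missing residue r = 1
Need (1 + s) mod 4 = 1; smallest s = (1 - 1) mod 4 = 0

Answer: 0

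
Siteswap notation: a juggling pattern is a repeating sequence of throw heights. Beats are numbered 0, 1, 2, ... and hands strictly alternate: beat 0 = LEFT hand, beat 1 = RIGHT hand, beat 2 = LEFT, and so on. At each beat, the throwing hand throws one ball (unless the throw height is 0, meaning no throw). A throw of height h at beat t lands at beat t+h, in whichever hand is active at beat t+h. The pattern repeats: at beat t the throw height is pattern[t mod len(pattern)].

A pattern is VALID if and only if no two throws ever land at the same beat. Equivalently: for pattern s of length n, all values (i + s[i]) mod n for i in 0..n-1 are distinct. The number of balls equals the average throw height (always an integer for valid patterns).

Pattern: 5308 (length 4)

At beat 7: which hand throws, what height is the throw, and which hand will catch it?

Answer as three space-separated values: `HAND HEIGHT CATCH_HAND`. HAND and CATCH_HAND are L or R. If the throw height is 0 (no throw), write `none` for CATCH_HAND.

Answer: R 8 R

Derivation:
Beat 7: 7 mod 2 = 1, so hand = R
Throw height = pattern[7 mod 4] = pattern[3] = 8
Lands at beat 7+8=15, 15 mod 2 = 1, so catch hand = R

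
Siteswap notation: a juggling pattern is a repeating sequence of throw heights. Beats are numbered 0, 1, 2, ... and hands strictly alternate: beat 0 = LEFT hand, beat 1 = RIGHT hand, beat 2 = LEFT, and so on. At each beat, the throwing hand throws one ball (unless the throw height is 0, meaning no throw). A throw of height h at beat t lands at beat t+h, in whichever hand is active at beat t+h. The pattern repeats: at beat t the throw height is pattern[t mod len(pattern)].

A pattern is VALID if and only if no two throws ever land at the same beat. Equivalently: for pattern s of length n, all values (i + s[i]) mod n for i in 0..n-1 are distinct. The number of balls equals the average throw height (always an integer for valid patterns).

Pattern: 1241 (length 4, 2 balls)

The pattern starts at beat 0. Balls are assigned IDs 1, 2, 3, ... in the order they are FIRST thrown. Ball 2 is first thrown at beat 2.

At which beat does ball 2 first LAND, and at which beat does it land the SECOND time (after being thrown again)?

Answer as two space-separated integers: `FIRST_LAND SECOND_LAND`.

Beat 0 (L): throw ball1 h=1 -> lands@1:R; in-air after throw: [b1@1:R]
Beat 1 (R): throw ball1 h=2 -> lands@3:R; in-air after throw: [b1@3:R]
Beat 2 (L): throw ball2 h=4 -> lands@6:L; in-air after throw: [b1@3:R b2@6:L]
Beat 3 (R): throw ball1 h=1 -> lands@4:L; in-air after throw: [b1@4:L b2@6:L]
Beat 4 (L): throw ball1 h=1 -> lands@5:R; in-air after throw: [b1@5:R b2@6:L]
Beat 5 (R): throw ball1 h=2 -> lands@7:R; in-air after throw: [b2@6:L b1@7:R]
Beat 6 (L): throw ball2 h=4 -> lands@10:L; in-air after throw: [b1@7:R b2@10:L]
Beat 7 (R): throw ball1 h=1 -> lands@8:L; in-air after throw: [b1@8:L b2@10:L]
Beat 8 (L): throw ball1 h=1 -> lands@9:R; in-air after throw: [b1@9:R b2@10:L]
Beat 9 (R): throw ball1 h=2 -> lands@11:R; in-air after throw: [b2@10:L b1@11:R]
Beat 10 (L): throw ball2 h=4 -> lands@14:L; in-air after throw: [b1@11:R b2@14:L]
Ball 2: thrown@2 h=4 -> first land @6; rethrown@6 h=4 -> second land @10

Answer: 6 10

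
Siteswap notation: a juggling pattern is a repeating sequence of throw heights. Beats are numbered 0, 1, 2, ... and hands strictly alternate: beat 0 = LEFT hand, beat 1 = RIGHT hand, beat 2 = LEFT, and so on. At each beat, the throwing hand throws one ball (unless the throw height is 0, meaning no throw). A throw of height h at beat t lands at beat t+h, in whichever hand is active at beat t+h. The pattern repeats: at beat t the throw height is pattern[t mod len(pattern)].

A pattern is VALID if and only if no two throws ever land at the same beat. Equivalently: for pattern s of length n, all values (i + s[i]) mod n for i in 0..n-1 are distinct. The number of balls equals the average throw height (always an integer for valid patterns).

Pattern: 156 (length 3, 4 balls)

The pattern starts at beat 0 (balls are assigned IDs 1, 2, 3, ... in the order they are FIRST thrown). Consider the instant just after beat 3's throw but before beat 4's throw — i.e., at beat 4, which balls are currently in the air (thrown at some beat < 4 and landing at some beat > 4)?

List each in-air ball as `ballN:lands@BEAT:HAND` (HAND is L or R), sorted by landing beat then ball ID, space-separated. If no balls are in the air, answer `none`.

Answer: ball1:lands@6:L ball2:lands@8:L

Derivation:
Beat 0 (L): throw ball1 h=1 -> lands@1:R; in-air after throw: [b1@1:R]
Beat 1 (R): throw ball1 h=5 -> lands@6:L; in-air after throw: [b1@6:L]
Beat 2 (L): throw ball2 h=6 -> lands@8:L; in-air after throw: [b1@6:L b2@8:L]
Beat 3 (R): throw ball3 h=1 -> lands@4:L; in-air after throw: [b3@4:L b1@6:L b2@8:L]
Beat 4 (L): throw ball3 h=5 -> lands@9:R; in-air after throw: [b1@6:L b2@8:L b3@9:R]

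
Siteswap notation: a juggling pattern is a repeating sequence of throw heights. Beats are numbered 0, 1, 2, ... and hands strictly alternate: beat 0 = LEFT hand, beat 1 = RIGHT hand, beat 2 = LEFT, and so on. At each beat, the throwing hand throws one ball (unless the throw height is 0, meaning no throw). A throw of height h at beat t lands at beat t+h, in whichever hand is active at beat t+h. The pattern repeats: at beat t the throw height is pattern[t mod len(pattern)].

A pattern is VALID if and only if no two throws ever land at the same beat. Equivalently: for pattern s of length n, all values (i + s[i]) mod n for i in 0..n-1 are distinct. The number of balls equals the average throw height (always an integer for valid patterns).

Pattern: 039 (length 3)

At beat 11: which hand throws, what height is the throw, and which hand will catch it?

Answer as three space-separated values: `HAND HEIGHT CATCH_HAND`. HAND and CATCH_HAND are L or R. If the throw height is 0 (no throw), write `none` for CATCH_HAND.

Answer: R 9 L

Derivation:
Beat 11: 11 mod 2 = 1, so hand = R
Throw height = pattern[11 mod 3] = pattern[2] = 9
Lands at beat 11+9=20, 20 mod 2 = 0, so catch hand = L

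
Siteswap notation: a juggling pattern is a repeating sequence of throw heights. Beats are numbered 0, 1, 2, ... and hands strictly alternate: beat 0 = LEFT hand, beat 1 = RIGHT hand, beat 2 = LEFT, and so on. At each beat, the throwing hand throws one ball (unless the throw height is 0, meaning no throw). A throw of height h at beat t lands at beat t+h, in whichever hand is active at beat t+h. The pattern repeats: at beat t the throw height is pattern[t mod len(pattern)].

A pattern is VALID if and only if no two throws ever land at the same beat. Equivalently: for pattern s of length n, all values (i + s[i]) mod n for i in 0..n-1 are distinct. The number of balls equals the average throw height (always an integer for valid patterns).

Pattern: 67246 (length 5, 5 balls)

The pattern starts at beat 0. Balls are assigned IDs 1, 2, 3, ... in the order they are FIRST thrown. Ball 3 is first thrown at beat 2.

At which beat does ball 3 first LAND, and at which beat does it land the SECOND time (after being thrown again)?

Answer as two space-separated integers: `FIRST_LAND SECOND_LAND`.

Answer: 4 10

Derivation:
Beat 0 (L): throw ball1 h=6 -> lands@6:L; in-air after throw: [b1@6:L]
Beat 1 (R): throw ball2 h=7 -> lands@8:L; in-air after throw: [b1@6:L b2@8:L]
Beat 2 (L): throw ball3 h=2 -> lands@4:L; in-air after throw: [b3@4:L b1@6:L b2@8:L]
Beat 3 (R): throw ball4 h=4 -> lands@7:R; in-air after throw: [b3@4:L b1@6:L b4@7:R b2@8:L]
Beat 4 (L): throw ball3 h=6 -> lands@10:L; in-air after throw: [b1@6:L b4@7:R b2@8:L b3@10:L]
Beat 5 (R): throw ball5 h=6 -> lands@11:R; in-air after throw: [b1@6:L b4@7:R b2@8:L b3@10:L b5@11:R]
Beat 6 (L): throw ball1 h=7 -> lands@13:R; in-air after throw: [b4@7:R b2@8:L b3@10:L b5@11:R b1@13:R]
Beat 7 (R): throw ball4 h=2 -> lands@9:R; in-air after throw: [b2@8:L b4@9:R b3@10:L b5@11:R b1@13:R]
Beat 8 (L): throw ball2 h=4 -> lands@12:L; in-air after throw: [b4@9:R b3@10:L b5@11:R b2@12:L b1@13:R]
Beat 9 (R): throw ball4 h=6 -> lands@15:R; in-air after throw: [b3@10:L b5@11:R b2@12:L b1@13:R b4@15:R]
Beat 10 (L): throw ball3 h=6 -> lands@16:L; in-air after throw: [b5@11:R b2@12:L b1@13:R b4@15:R b3@16:L]
Ball 3: thrown@2 h=2 -> first land @4; rethrown@4 h=6 -> second land @10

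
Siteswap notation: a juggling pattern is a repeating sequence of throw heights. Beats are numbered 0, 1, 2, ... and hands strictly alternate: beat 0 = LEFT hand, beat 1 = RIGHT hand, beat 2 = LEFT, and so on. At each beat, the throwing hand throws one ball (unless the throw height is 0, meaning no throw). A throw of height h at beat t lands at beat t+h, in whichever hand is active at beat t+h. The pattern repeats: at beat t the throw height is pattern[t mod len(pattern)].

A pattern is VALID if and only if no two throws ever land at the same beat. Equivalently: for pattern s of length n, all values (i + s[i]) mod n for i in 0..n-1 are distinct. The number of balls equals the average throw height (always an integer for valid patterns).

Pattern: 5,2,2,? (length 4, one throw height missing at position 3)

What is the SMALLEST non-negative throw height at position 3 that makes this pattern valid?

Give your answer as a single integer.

Answer: 3

Derivation:
i=0: (0 + 5) mod 4 = 1
i=1: (1 + 2) mod 4 = 3
i=2: (2 + 2) mod 4 = 0
i=3: s[i]=? (unknown)
Known residues: [0, 1, 3]; need a permutation of 0..3, so missing residue r = 2
Need (3 + s) mod 4 = 2; smallest s = (2 - 3) mod 4 = 3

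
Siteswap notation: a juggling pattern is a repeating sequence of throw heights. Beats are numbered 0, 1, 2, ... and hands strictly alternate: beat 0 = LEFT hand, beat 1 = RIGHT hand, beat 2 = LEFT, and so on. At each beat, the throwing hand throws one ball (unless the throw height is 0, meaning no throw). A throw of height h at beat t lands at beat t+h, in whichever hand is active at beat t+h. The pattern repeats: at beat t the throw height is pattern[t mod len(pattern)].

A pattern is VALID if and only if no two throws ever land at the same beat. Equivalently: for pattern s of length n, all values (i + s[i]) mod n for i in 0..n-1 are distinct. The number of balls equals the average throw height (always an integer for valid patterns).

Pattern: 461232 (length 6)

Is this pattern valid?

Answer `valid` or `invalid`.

i=0: (i + s[i]) mod n = (0 + 4) mod 6 = 4
i=1: (i + s[i]) mod n = (1 + 6) mod 6 = 1
i=2: (i + s[i]) mod n = (2 + 1) mod 6 = 3
i=3: (i + s[i]) mod n = (3 + 2) mod 6 = 5
i=4: (i + s[i]) mod n = (4 + 3) mod 6 = 1
i=5: (i + s[i]) mod n = (5 + 2) mod 6 = 1
Residues: [4, 1, 3, 5, 1, 1], distinct: False

Answer: invalid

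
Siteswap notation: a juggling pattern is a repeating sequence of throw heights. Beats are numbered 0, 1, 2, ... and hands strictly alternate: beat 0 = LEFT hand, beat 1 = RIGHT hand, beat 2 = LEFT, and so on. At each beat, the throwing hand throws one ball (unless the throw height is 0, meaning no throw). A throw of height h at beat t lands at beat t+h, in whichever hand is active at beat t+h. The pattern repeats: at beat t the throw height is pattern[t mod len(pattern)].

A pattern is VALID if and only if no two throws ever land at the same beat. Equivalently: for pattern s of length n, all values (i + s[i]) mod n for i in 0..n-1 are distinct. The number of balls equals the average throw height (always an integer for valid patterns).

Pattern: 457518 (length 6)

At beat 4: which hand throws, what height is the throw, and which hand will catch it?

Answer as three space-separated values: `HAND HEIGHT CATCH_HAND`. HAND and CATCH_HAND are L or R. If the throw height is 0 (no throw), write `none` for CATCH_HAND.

Beat 4: 4 mod 2 = 0, so hand = L
Throw height = pattern[4 mod 6] = pattern[4] = 1
Lands at beat 4+1=5, 5 mod 2 = 1, so catch hand = R

Answer: L 1 R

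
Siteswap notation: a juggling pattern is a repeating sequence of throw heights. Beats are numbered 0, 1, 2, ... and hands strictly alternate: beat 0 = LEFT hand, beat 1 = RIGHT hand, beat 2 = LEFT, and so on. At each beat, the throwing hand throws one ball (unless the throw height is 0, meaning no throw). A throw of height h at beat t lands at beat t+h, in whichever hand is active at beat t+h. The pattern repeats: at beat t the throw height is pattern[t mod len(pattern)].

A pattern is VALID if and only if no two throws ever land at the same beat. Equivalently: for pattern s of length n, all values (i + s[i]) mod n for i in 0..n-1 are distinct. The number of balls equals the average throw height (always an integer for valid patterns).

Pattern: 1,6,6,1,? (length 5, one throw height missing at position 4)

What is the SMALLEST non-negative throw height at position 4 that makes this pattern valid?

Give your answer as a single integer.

Answer: 1

Derivation:
i=0: (0 + 1) mod 5 = 1
i=1: (1 + 6) mod 5 = 2
i=2: (2 + 6) mod 5 = 3
i=3: (3 + 1) mod 5 = 4
i=4: s[i]=? (unknown)
Known residues: [1, 2, 3, 4]; need a permutation of 0..4, so missing residue r = 0
Need (4 + s) mod 5 = 0; smallest s = (0 - 4) mod 5 = 1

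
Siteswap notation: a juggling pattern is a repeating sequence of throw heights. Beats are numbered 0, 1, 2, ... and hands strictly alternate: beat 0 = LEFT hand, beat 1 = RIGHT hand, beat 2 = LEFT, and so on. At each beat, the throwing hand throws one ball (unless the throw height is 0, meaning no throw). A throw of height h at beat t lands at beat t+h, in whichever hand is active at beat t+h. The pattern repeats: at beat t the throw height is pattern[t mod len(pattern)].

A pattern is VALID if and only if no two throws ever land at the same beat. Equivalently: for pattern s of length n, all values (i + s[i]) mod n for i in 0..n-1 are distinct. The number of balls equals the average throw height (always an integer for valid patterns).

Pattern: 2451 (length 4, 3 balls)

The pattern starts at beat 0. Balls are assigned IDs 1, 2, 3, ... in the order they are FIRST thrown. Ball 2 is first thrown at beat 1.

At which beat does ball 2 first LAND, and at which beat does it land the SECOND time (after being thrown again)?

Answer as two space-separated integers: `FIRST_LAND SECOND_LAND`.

Beat 0 (L): throw ball1 h=2 -> lands@2:L; in-air after throw: [b1@2:L]
Beat 1 (R): throw ball2 h=4 -> lands@5:R; in-air after throw: [b1@2:L b2@5:R]
Beat 2 (L): throw ball1 h=5 -> lands@7:R; in-air after throw: [b2@5:R b1@7:R]
Beat 3 (R): throw ball3 h=1 -> lands@4:L; in-air after throw: [b3@4:L b2@5:R b1@7:R]
Beat 4 (L): throw ball3 h=2 -> lands@6:L; in-air after throw: [b2@5:R b3@6:L b1@7:R]
Beat 5 (R): throw ball2 h=4 -> lands@9:R; in-air after throw: [b3@6:L b1@7:R b2@9:R]
Beat 6 (L): throw ball3 h=5 -> lands@11:R; in-air after throw: [b1@7:R b2@9:R b3@11:R]
Beat 7 (R): throw ball1 h=1 -> lands@8:L; in-air after throw: [b1@8:L b2@9:R b3@11:R]
Beat 8 (L): throw ball1 h=2 -> lands@10:L; in-air after throw: [b2@9:R b1@10:L b3@11:R]
Beat 9 (R): throw ball2 h=4 -> lands@13:R; in-air after throw: [b1@10:L b3@11:R b2@13:R]
Ball 2: thrown@1 h=4 -> first land @5; rethrown@5 h=4 -> second land @9

Answer: 5 9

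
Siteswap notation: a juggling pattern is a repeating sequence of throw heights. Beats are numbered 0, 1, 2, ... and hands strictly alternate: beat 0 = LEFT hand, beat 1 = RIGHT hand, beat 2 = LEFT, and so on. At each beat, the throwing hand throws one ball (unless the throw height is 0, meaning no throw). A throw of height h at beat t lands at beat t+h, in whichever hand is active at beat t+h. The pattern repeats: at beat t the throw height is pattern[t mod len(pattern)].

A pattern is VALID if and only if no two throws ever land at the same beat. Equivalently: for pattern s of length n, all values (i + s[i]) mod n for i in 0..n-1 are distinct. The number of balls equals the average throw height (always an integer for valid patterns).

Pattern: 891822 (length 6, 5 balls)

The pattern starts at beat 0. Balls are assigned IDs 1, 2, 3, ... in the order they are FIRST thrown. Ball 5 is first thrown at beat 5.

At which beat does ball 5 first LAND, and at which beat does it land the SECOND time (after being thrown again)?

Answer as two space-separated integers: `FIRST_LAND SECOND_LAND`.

Answer: 7 16

Derivation:
Beat 0 (L): throw ball1 h=8 -> lands@8:L; in-air after throw: [b1@8:L]
Beat 1 (R): throw ball2 h=9 -> lands@10:L; in-air after throw: [b1@8:L b2@10:L]
Beat 2 (L): throw ball3 h=1 -> lands@3:R; in-air after throw: [b3@3:R b1@8:L b2@10:L]
Beat 3 (R): throw ball3 h=8 -> lands@11:R; in-air after throw: [b1@8:L b2@10:L b3@11:R]
Beat 4 (L): throw ball4 h=2 -> lands@6:L; in-air after throw: [b4@6:L b1@8:L b2@10:L b3@11:R]
Beat 5 (R): throw ball5 h=2 -> lands@7:R; in-air after throw: [b4@6:L b5@7:R b1@8:L b2@10:L b3@11:R]
Beat 6 (L): throw ball4 h=8 -> lands@14:L; in-air after throw: [b5@7:R b1@8:L b2@10:L b3@11:R b4@14:L]
Beat 7 (R): throw ball5 h=9 -> lands@16:L; in-air after throw: [b1@8:L b2@10:L b3@11:R b4@14:L b5@16:L]
Beat 8 (L): throw ball1 h=1 -> lands@9:R; in-air after throw: [b1@9:R b2@10:L b3@11:R b4@14:L b5@16:L]
Beat 9 (R): throw ball1 h=8 -> lands@17:R; in-air after throw: [b2@10:L b3@11:R b4@14:L b5@16:L b1@17:R]
Beat 10 (L): throw ball2 h=2 -> lands@12:L; in-air after throw: [b3@11:R b2@12:L b4@14:L b5@16:L b1@17:R]
Beat 11 (R): throw ball3 h=2 -> lands@13:R; in-air after throw: [b2@12:L b3@13:R b4@14:L b5@16:L b1@17:R]
Beat 12 (L): throw ball2 h=8 -> lands@20:L; in-air after throw: [b3@13:R b4@14:L b5@16:L b1@17:R b2@20:L]
Beat 13 (R): throw ball3 h=9 -> lands@22:L; in-air after throw: [b4@14:L b5@16:L b1@17:R b2@20:L b3@22:L]
Beat 14 (L): throw ball4 h=1 -> lands@15:R; in-air after throw: [b4@15:R b5@16:L b1@17:R b2@20:L b3@22:L]
Beat 15 (R): throw ball4 h=8 -> lands@23:R; in-air after throw: [b5@16:L b1@17:R b2@20:L b3@22:L b4@23:R]
Ball 5: thrown@5 h=2 -> first land @7; rethrown@7 h=9 -> second land @16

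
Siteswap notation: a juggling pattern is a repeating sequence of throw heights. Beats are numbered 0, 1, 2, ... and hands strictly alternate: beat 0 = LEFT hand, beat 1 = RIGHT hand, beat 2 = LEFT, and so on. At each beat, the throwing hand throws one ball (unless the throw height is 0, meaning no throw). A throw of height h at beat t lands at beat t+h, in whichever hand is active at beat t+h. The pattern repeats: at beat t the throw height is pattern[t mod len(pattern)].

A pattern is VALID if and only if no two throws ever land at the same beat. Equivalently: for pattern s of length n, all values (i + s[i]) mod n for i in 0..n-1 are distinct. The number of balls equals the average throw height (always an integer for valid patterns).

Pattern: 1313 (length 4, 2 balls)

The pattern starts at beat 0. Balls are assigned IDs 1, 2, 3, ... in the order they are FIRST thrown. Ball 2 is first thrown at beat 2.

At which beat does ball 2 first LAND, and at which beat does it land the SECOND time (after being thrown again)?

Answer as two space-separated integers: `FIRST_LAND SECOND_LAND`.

Beat 0 (L): throw ball1 h=1 -> lands@1:R; in-air after throw: [b1@1:R]
Beat 1 (R): throw ball1 h=3 -> lands@4:L; in-air after throw: [b1@4:L]
Beat 2 (L): throw ball2 h=1 -> lands@3:R; in-air after throw: [b2@3:R b1@4:L]
Beat 3 (R): throw ball2 h=3 -> lands@6:L; in-air after throw: [b1@4:L b2@6:L]
Beat 4 (L): throw ball1 h=1 -> lands@5:R; in-air after throw: [b1@5:R b2@6:L]
Beat 5 (R): throw ball1 h=3 -> lands@8:L; in-air after throw: [b2@6:L b1@8:L]
Beat 6 (L): throw ball2 h=1 -> lands@7:R; in-air after throw: [b2@7:R b1@8:L]
Ball 2: thrown@2 h=1 -> first land @3; rethrown@3 h=3 -> second land @6

Answer: 3 6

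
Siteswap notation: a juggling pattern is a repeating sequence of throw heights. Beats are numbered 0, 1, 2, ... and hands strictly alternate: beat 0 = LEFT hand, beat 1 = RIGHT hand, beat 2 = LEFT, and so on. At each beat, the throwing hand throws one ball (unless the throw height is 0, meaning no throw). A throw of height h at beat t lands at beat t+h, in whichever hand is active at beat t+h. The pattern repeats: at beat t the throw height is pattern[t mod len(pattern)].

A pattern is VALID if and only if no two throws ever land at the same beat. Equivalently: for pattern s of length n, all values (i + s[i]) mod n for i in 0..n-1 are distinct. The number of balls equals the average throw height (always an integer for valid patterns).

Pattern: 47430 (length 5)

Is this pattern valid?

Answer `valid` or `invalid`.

Answer: invalid

Derivation:
i=0: (i + s[i]) mod n = (0 + 4) mod 5 = 4
i=1: (i + s[i]) mod n = (1 + 7) mod 5 = 3
i=2: (i + s[i]) mod n = (2 + 4) mod 5 = 1
i=3: (i + s[i]) mod n = (3 + 3) mod 5 = 1
i=4: (i + s[i]) mod n = (4 + 0) mod 5 = 4
Residues: [4, 3, 1, 1, 4], distinct: False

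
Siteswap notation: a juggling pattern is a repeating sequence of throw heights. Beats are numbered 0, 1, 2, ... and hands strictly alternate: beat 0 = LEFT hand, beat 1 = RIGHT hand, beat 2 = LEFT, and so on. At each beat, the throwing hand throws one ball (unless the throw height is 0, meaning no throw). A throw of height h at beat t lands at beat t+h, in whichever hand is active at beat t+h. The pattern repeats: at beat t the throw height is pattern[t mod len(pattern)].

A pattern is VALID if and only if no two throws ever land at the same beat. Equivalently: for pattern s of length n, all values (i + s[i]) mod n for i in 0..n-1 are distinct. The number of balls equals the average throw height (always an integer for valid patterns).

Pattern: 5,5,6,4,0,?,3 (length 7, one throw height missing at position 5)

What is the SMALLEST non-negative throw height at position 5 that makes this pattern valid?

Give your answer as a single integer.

Answer: 5

Derivation:
i=0: (0 + 5) mod 7 = 5
i=1: (1 + 5) mod 7 = 6
i=2: (2 + 6) mod 7 = 1
i=3: (3 + 4) mod 7 = 0
i=4: (4 + 0) mod 7 = 4
i=5: s[i]=? (unknown)
i=6: (6 + 3) mod 7 = 2
Known residues: [0, 1, 2, 4, 5, 6]; need a permutation of 0..6, so missing residue r = 3
Need (5 + s) mod 7 = 3; smallest s = (3 - 5) mod 7 = 5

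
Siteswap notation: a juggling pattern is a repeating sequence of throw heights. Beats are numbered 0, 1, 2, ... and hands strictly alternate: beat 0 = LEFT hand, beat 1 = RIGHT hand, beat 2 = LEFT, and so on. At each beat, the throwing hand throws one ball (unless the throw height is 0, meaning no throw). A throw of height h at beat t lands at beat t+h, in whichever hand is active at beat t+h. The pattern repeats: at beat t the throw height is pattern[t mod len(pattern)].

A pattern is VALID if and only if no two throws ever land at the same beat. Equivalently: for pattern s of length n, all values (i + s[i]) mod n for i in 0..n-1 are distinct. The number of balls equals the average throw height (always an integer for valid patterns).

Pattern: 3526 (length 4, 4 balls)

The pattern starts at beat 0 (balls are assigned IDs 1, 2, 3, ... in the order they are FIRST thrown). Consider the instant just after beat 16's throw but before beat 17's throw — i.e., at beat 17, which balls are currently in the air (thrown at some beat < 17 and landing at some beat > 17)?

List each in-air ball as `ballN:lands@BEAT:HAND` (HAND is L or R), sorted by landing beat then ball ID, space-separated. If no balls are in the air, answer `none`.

Answer: ball3:lands@18:L ball1:lands@19:R ball4:lands@21:R

Derivation:
Beat 0 (L): throw ball1 h=3 -> lands@3:R; in-air after throw: [b1@3:R]
Beat 1 (R): throw ball2 h=5 -> lands@6:L; in-air after throw: [b1@3:R b2@6:L]
Beat 2 (L): throw ball3 h=2 -> lands@4:L; in-air after throw: [b1@3:R b3@4:L b2@6:L]
Beat 3 (R): throw ball1 h=6 -> lands@9:R; in-air after throw: [b3@4:L b2@6:L b1@9:R]
Beat 4 (L): throw ball3 h=3 -> lands@7:R; in-air after throw: [b2@6:L b3@7:R b1@9:R]
Beat 5 (R): throw ball4 h=5 -> lands@10:L; in-air after throw: [b2@6:L b3@7:R b1@9:R b4@10:L]
Beat 6 (L): throw ball2 h=2 -> lands@8:L; in-air after throw: [b3@7:R b2@8:L b1@9:R b4@10:L]
Beat 7 (R): throw ball3 h=6 -> lands@13:R; in-air after throw: [b2@8:L b1@9:R b4@10:L b3@13:R]
Beat 8 (L): throw ball2 h=3 -> lands@11:R; in-air after throw: [b1@9:R b4@10:L b2@11:R b3@13:R]
Beat 9 (R): throw ball1 h=5 -> lands@14:L; in-air after throw: [b4@10:L b2@11:R b3@13:R b1@14:L]
Beat 10 (L): throw ball4 h=2 -> lands@12:L; in-air after throw: [b2@11:R b4@12:L b3@13:R b1@14:L]
Beat 11 (R): throw ball2 h=6 -> lands@17:R; in-air after throw: [b4@12:L b3@13:R b1@14:L b2@17:R]
Beat 12 (L): throw ball4 h=3 -> lands@15:R; in-air after throw: [b3@13:R b1@14:L b4@15:R b2@17:R]
Beat 13 (R): throw ball3 h=5 -> lands@18:L; in-air after throw: [b1@14:L b4@15:R b2@17:R b3@18:L]
Beat 14 (L): throw ball1 h=2 -> lands@16:L; in-air after throw: [b4@15:R b1@16:L b2@17:R b3@18:L]
Beat 15 (R): throw ball4 h=6 -> lands@21:R; in-air after throw: [b1@16:L b2@17:R b3@18:L b4@21:R]
Beat 16 (L): throw ball1 h=3 -> lands@19:R; in-air after throw: [b2@17:R b3@18:L b1@19:R b4@21:R]
Beat 17 (R): throw ball2 h=5 -> lands@22:L; in-air after throw: [b3@18:L b1@19:R b4@21:R b2@22:L]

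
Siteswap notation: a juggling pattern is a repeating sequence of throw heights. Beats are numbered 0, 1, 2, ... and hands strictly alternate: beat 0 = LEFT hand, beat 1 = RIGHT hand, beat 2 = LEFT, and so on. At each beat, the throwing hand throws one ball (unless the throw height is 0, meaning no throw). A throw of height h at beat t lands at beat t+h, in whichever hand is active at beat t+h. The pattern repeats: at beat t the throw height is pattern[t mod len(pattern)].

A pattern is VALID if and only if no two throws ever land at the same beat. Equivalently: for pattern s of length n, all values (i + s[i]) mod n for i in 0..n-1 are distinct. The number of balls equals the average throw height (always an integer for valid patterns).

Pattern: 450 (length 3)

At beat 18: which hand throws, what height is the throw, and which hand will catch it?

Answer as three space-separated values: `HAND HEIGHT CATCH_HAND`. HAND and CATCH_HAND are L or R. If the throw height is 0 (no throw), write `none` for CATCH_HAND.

Beat 18: 18 mod 2 = 0, so hand = L
Throw height = pattern[18 mod 3] = pattern[0] = 4
Lands at beat 18+4=22, 22 mod 2 = 0, so catch hand = L

Answer: L 4 L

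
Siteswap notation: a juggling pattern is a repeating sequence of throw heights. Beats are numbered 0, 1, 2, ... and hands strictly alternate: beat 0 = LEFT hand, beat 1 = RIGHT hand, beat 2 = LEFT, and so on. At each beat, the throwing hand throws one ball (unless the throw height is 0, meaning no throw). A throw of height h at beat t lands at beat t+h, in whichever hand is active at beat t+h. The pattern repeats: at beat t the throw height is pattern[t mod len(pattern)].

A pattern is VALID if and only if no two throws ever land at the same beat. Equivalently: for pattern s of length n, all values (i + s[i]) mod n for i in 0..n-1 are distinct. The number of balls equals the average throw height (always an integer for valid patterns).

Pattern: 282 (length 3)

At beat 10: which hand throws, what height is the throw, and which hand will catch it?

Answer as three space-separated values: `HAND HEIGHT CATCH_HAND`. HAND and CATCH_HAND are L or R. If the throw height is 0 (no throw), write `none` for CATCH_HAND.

Answer: L 8 L

Derivation:
Beat 10: 10 mod 2 = 0, so hand = L
Throw height = pattern[10 mod 3] = pattern[1] = 8
Lands at beat 10+8=18, 18 mod 2 = 0, so catch hand = L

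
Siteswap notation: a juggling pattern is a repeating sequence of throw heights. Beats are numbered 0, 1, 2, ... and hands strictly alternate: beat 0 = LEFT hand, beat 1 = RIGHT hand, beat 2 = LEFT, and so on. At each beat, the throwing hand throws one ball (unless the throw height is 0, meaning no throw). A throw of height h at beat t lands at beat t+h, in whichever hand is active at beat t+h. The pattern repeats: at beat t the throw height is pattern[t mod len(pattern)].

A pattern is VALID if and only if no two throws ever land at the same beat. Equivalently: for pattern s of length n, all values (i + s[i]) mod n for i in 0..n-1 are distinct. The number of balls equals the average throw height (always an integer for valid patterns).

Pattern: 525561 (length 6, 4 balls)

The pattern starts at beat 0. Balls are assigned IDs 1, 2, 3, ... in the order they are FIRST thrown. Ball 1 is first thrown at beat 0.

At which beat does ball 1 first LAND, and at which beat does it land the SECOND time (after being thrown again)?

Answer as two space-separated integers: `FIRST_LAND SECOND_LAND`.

Answer: 5 6

Derivation:
Beat 0 (L): throw ball1 h=5 -> lands@5:R; in-air after throw: [b1@5:R]
Beat 1 (R): throw ball2 h=2 -> lands@3:R; in-air after throw: [b2@3:R b1@5:R]
Beat 2 (L): throw ball3 h=5 -> lands@7:R; in-air after throw: [b2@3:R b1@5:R b3@7:R]
Beat 3 (R): throw ball2 h=5 -> lands@8:L; in-air after throw: [b1@5:R b3@7:R b2@8:L]
Beat 4 (L): throw ball4 h=6 -> lands@10:L; in-air after throw: [b1@5:R b3@7:R b2@8:L b4@10:L]
Beat 5 (R): throw ball1 h=1 -> lands@6:L; in-air after throw: [b1@6:L b3@7:R b2@8:L b4@10:L]
Beat 6 (L): throw ball1 h=5 -> lands@11:R; in-air after throw: [b3@7:R b2@8:L b4@10:L b1@11:R]
Ball 1: thrown@0 h=5 -> first land @5; rethrown@5 h=1 -> second land @6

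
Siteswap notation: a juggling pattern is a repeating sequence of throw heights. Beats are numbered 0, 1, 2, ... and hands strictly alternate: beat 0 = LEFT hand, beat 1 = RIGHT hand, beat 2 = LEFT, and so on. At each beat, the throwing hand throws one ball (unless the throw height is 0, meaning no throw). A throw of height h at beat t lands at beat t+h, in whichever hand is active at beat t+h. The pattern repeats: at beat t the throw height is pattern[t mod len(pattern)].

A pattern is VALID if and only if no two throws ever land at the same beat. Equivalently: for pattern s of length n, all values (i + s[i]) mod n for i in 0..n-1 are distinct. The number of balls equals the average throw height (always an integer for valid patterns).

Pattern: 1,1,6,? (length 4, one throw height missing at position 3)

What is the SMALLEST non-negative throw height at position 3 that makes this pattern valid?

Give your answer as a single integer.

Answer: 0

Derivation:
i=0: (0 + 1) mod 4 = 1
i=1: (1 + 1) mod 4 = 2
i=2: (2 + 6) mod 4 = 0
i=3: s[i]=? (unknown)
Known residues: [0, 1, 2]; need a permutation of 0..3, so missing residue r = 3
Need (3 + s) mod 4 = 3; smallest s = (3 - 3) mod 4 = 0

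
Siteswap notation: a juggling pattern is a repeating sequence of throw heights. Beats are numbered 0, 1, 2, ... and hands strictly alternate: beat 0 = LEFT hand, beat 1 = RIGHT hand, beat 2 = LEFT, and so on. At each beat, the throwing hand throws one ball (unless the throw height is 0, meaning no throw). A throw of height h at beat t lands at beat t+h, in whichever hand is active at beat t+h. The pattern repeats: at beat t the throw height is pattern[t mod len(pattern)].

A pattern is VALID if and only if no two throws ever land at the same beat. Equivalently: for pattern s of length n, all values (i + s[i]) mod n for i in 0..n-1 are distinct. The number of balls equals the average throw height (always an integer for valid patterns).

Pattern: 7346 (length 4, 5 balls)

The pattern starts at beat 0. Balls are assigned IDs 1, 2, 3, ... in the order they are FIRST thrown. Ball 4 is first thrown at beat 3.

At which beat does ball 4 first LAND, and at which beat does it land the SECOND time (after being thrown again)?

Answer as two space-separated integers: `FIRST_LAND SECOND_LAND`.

Beat 0 (L): throw ball1 h=7 -> lands@7:R; in-air after throw: [b1@7:R]
Beat 1 (R): throw ball2 h=3 -> lands@4:L; in-air after throw: [b2@4:L b1@7:R]
Beat 2 (L): throw ball3 h=4 -> lands@6:L; in-air after throw: [b2@4:L b3@6:L b1@7:R]
Beat 3 (R): throw ball4 h=6 -> lands@9:R; in-air after throw: [b2@4:L b3@6:L b1@7:R b4@9:R]
Beat 4 (L): throw ball2 h=7 -> lands@11:R; in-air after throw: [b3@6:L b1@7:R b4@9:R b2@11:R]
Beat 5 (R): throw ball5 h=3 -> lands@8:L; in-air after throw: [b3@6:L b1@7:R b5@8:L b4@9:R b2@11:R]
Beat 6 (L): throw ball3 h=4 -> lands@10:L; in-air after throw: [b1@7:R b5@8:L b4@9:R b3@10:L b2@11:R]
Beat 7 (R): throw ball1 h=6 -> lands@13:R; in-air after throw: [b5@8:L b4@9:R b3@10:L b2@11:R b1@13:R]
Beat 8 (L): throw ball5 h=7 -> lands@15:R; in-air after throw: [b4@9:R b3@10:L b2@11:R b1@13:R b5@15:R]
Beat 9 (R): throw ball4 h=3 -> lands@12:L; in-air after throw: [b3@10:L b2@11:R b4@12:L b1@13:R b5@15:R]
Beat 10 (L): throw ball3 h=4 -> lands@14:L; in-air after throw: [b2@11:R b4@12:L b1@13:R b3@14:L b5@15:R]
Beat 11 (R): throw ball2 h=6 -> lands@17:R; in-air after throw: [b4@12:L b1@13:R b3@14:L b5@15:R b2@17:R]
Beat 12 (L): throw ball4 h=7 -> lands@19:R; in-air after throw: [b1@13:R b3@14:L b5@15:R b2@17:R b4@19:R]
Ball 4: thrown@3 h=6 -> first land @9; rethrown@9 h=3 -> second land @12

Answer: 9 12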